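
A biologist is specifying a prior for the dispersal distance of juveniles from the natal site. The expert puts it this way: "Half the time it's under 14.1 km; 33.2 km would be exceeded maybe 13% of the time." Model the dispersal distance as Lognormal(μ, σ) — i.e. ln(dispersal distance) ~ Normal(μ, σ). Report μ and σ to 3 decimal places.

If T ~ Lognormal(μ,σ) then ln T ~ Normal(μ,σ), so the p-quantile of ln T is μ + z_p·σ.
ln(14.1) = 2.646 and ln(33.2) = 3.503; z_{0.5} = 0, z_{0.87} = 1.126.
σ = (3.503 − 2.646)/(1.126 − (0)) = 0.760.
μ = 2.646 − (0)·0.760 = 2.646.

μ ≈ 2.646, σ ≈ 0.760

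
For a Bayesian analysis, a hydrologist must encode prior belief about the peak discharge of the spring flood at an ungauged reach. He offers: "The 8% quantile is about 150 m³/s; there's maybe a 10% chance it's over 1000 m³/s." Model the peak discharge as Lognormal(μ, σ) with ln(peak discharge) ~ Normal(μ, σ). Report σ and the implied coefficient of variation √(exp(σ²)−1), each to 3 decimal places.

σ ≈ 0.706, CV ≈ 0.804

If T ~ Lognormal(μ,σ) then ln T ~ Normal(μ,σ), so the p-quantile of ln T is μ + z_p·σ.
ln(150) = 5.011 and ln(1000) = 6.908; z_{0.08} = -1.405, z_{0.9} = 1.282.
σ = (6.908 − 5.011)/(1.282 − (-1.405)) = 0.706.
μ = 5.011 − (-1.405)·0.706 = 6.003.
CV = √(exp(σ²)−1) = √(exp(0.4986)−1) = 0.804.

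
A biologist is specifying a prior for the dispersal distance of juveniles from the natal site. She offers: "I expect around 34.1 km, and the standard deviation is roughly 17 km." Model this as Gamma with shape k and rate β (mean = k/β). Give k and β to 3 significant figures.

k ≈ 4.02, β ≈ 0.118

For Gamma(k, rate β): mean = k/β, variance = k/β², so CV = 1/√k.
CV = SD/mean = 17/34.1 = 0.4985, hence k = 1/CV² = 4.02.
Then β = k/mean = 4.02/34.1 = 0.118.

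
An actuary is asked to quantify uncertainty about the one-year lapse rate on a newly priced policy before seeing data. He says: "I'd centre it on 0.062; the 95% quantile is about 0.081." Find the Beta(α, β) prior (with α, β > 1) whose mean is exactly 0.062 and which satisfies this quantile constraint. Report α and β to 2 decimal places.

With mean 0.062 fixed, write α = 0.062s, β = 0.938s where s = α+β.
Need P(θ < 0.081) = 0.95 under Beta(0.062s, 0.938s). Normal approximation: (q−m)/√(m(1−m)/s) ≈ z_{0.95} = 1.64, so s ≈ 0.062·0.938·(1.64)²/(0.081−0.062)² = 435.9.
At s = 435.9: P(θ<0.081) ≈ 0.942. Adjusting to match 0.95 gives s ≈ 483.25.
So α = 0.062·483.25 ≈ 29.96, β = 0.938·483.25 ≈ 453.28.

α ≈ 29.96, β ≈ 453.28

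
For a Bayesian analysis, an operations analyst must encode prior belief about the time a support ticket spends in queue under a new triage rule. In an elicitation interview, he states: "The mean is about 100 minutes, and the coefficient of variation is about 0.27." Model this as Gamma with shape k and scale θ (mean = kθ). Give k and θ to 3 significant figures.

k ≈ 13.7, θ ≈ 7.29

For Gamma(k, scale θ): mean = kθ, variance = kθ², so CV = 1/√k.
CV = 0.27, hence k = 1/CV² = 13.7.
Then θ = mean/k = 100/13.7 = 7.29.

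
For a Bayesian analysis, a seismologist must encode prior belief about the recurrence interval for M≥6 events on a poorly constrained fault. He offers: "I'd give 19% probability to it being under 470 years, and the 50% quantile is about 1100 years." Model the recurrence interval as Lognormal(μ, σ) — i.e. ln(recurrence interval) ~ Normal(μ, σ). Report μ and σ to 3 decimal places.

μ ≈ 7.003, σ ≈ 0.969

If T ~ Lognormal(μ,σ) then ln T ~ Normal(μ,σ), so the p-quantile of ln T is μ + z_p·σ.
ln(470) = 6.153 and ln(1100) = 7.003; z_{0.19} = -0.8779, z_{0.5} = 0.
σ = (7.003 − 6.153)/(0 − (-0.8779)) = 0.969.
μ = 6.153 − (-0.8779)·0.969 = 7.003.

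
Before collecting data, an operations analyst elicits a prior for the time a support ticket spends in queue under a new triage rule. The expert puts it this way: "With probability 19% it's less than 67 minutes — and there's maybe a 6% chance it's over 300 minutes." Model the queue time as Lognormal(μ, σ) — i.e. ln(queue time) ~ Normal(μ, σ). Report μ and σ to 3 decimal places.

If T ~ Lognormal(μ,σ) then ln T ~ Normal(μ,σ), so the p-quantile of ln T is μ + z_p·σ.
ln(67) = 4.205 and ln(300) = 5.704; z_{0.19} = -0.8779, z_{0.94} = 1.555.
σ = (5.704 − 4.205)/(1.555 − (-0.8779)) = 0.616.
μ = 4.205 − (-0.8779)·0.616 = 4.746.

μ ≈ 4.746, σ ≈ 0.616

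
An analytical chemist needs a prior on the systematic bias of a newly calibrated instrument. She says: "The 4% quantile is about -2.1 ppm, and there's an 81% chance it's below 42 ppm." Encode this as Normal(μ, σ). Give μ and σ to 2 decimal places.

For Normal(μ,σ), the p-quantile is μ + z_p·σ. Here z_{0.04} = -1.751, z_{0.81} = 0.8779.
So -2.1 = μ − 1.751σ and 42 = μ + 0.8779σ.
Subtracting: σ = (42 − -2.1)/(0.8779 − (-1.751)) = 16.78.
Then μ = -2.1 − (-1.751)·16.78 = 27.27.

μ = 27.27, σ = 16.78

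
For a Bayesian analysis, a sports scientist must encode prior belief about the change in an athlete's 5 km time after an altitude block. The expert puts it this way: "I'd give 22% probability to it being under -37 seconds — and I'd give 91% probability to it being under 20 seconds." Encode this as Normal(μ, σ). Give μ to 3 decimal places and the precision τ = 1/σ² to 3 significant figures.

μ = -16.169, τ = 0.00137

For Normal(μ,σ), the p-quantile is μ + z_p·σ. Here z_{0.22} = -0.7722, z_{0.91} = 1.341.
So -37 = μ − 0.7722σ and 20 = μ + 1.341σ.
Subtracting: σ = (20 − -37)/(1.341 − (-0.7722)) = 26.977.
Then μ = -37 − (-0.7722)·26.977 = -16.169.
Precision τ = 1/σ² = 1/26.98² = 0.00137.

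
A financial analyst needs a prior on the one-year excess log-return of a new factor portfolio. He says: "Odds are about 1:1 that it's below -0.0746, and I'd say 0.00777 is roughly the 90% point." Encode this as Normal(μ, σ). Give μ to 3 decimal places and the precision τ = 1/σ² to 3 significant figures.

μ = -0.075, τ = 242

For Normal(μ,σ), the p-quantile is μ + z_p·σ. Here z_{0.5} = 0, z_{0.9} = 1.282.
So -0.0746 = μ + 0σ and 0.00777 = μ + 1.282σ.
Subtracting: σ = (0.00777 − -0.0746)/(1.282 − (0)) = 0.064.
Then μ = -0.0746 − (0)·0.064 = -0.075.
Precision τ = 1/σ² = 1/0.06427² = 242.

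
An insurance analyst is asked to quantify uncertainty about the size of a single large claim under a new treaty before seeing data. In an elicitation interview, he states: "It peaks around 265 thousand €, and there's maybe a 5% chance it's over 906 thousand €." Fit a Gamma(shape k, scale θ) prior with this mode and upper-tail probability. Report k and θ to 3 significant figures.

Gamma(k,θ) with k>1 has mode (k−1)θ, so θ = 265/(k−1).
Need P(X < 906) = 0.95 with θ tied to k this way. Start at k = 2, θ = 265: P(X<906) ≈ 0.855.
Too low — raise k to concentrate. Iterating converges to k ≈ 2.72.
Then θ = 265/(2.72−1) ≈ 154.

k ≈ 2.72, θ ≈ 154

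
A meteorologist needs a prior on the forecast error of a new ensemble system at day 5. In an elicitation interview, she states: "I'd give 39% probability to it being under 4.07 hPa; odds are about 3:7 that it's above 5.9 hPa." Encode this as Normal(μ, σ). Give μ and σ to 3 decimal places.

For Normal(μ,σ), the p-quantile is μ + z_p·σ. Here z_{0.39} = -0.2793, z_{0.7} = 0.5244.
So 4.07 = μ − 0.2793σ and 5.9 = μ + 0.5244σ.
Subtracting: σ = (5.9 − 4.07)/(0.5244 − (-0.2793)) = 2.277.
Then μ = 4.07 − (-0.2793)·2.277 = 4.706.

μ = 4.706, σ = 2.277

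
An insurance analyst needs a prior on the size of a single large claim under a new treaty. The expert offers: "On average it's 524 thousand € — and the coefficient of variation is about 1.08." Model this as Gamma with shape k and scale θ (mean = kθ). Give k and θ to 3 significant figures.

For Gamma(k, scale θ): mean = kθ, variance = kθ², so CV = 1/√k.
CV = 1.08, hence k = 1/CV² = 0.857.
Then θ = mean/k = 524/0.857 = 611.

k ≈ 0.857, θ ≈ 611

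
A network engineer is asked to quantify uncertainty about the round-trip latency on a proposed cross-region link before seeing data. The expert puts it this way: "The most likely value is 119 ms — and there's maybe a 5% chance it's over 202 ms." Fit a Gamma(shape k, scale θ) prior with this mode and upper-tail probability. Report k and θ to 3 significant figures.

Gamma(k,θ) with k>1 has mode (k−1)θ, so θ = 119/(k−1).
Need P(X < 202) = 0.95 with θ tied to k this way. Start at k = 2, θ = 119: P(X<202) ≈ 0.506.
Too low — raise k to concentrate. Iterating converges to k ≈ 11.
Then θ = 119/(11−1) ≈ 11.9.

k ≈ 11, θ ≈ 11.9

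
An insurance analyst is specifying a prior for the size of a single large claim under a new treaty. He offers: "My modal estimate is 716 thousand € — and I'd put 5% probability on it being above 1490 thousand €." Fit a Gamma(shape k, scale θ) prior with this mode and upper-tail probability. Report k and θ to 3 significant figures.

k ≈ 6.15, θ ≈ 139

Gamma(k,θ) with k>1 has mode (k−1)θ, so θ = 716/(k−1).
Need P(X < 1490) = 0.95 with θ tied to k this way. Start at k = 2, θ = 716: P(X<1490) ≈ 0.615.
Too low — raise k to concentrate. Iterating converges to k ≈ 6.15.
Then θ = 716/(6.15−1) ≈ 139.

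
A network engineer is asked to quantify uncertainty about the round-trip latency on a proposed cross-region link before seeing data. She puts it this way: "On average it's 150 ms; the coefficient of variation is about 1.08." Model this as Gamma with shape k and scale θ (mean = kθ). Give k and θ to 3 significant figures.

k ≈ 0.857, θ ≈ 175

For Gamma(k, scale θ): mean = kθ, variance = kθ², so CV = 1/√k.
CV = 1.08, hence k = 1/CV² = 0.857.
Then θ = mean/k = 150/0.857 = 175.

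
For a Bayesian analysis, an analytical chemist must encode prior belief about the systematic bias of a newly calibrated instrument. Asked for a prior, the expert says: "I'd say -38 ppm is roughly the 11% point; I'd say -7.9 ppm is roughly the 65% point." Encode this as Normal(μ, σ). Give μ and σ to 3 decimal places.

For Normal(μ,σ), the p-quantile is μ + z_p·σ. Here z_{0.11} = -1.227, z_{0.65} = 0.3853.
So -38 = μ − 1.227σ and -7.9 = μ + 0.3853σ.
Subtracting: σ = (-7.9 − -38)/(0.3853 − (-1.227)) = 18.674.
Then μ = -38 − (-1.227)·18.674 = -15.096.

μ = -15.096, σ = 18.674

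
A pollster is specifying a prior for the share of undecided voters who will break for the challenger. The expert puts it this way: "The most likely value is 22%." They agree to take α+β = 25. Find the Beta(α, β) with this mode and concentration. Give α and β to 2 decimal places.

For α,β > 1 the Beta mode is (α−1)/(α+β−2). With α+β = 25, the mode is (α−1)/23.
Set (α−1)/23 = 0.22 → α = 1 + 0.22·23 = 6.06.
β = 25 − α = 18.94.

α = 6.06, β = 18.94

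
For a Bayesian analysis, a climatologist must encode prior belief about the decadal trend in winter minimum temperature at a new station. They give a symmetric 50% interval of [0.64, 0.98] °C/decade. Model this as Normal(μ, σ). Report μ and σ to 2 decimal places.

A symmetric 50% interval runs μ ± z·σ with z = 0.6745.
Half-width = 0.17, so σ = 0.17/0.6745 = 0.25.
μ is the interval midpoint, 0.81.

μ = 0.81, σ = 0.25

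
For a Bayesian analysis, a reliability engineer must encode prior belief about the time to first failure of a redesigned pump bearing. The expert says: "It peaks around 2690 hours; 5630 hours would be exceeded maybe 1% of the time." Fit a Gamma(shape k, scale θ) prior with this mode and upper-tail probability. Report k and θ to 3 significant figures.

Gamma(k,θ) with k>1 has mode (k−1)θ, so θ = 2690/(k−1).
Need P(X < 5630) = 0.99 with θ tied to k this way. Start at k = 2, θ = 2690: P(X<5630) ≈ 0.619.
Too low — raise k to concentrate. Iterating converges to k ≈ 9.93.
Then θ = 2690/(9.93−1) ≈ 301.

k ≈ 9.93, θ ≈ 301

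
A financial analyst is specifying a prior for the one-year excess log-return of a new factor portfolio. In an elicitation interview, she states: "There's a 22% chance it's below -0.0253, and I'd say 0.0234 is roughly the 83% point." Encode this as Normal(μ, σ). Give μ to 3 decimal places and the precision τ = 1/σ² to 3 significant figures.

μ = -0.004, τ = 1260

For Normal(μ,σ), the p-quantile is μ + z_p·σ. Here z_{0.22} = -0.7722, z_{0.83} = 0.9542.
So -0.0253 = μ − 0.7722σ and 0.0234 = μ + 0.9542σ.
Subtracting: σ = (0.0234 − -0.0253)/(0.9542 − (-0.7722)) = 0.028.
Then μ = -0.0253 − (-0.7722)·0.028 = -0.004.
Precision τ = 1/σ² = 1/0.02821² = 1260.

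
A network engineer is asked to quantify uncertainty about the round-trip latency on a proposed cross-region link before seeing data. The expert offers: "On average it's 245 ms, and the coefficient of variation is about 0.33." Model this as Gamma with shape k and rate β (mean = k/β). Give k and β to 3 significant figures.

k ≈ 9.18, β ≈ 0.0375

For Gamma(k, rate β): mean = k/β, variance = k/β², so CV = 1/√k.
CV = 0.33, hence k = 1/CV² = 9.18.
Then β = k/mean = 9.18/245 = 0.0375.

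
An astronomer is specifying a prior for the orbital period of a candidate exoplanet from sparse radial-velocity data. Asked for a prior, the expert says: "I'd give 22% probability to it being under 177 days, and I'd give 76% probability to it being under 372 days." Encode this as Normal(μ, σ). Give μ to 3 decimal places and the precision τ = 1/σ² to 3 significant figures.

The p-quantile of Normal(μ,σ) is μ + z_p·σ, with z_{0.22} = -0.7722 and z_{0.76} = 0.7063.
Eliminate σ: μ = (z₂·x₁ − z₁·x₂)/(z₂ − z₁) = (0.7063·177 − (-0.7722)·372)/1.478 = 278.845.
Then σ = (x₂ − x₁)/(z₂ − z₁) = (372 − 177)/1.478 = 131.891.
Precision τ = 1/σ² = 1/131.9² = 5.75e-05.

μ = 278.845, τ = 5.75e-05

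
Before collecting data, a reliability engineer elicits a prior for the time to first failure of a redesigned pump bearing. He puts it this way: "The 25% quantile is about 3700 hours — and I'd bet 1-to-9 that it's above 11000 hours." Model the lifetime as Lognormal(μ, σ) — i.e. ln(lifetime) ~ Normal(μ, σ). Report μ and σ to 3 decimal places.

If T ~ Lognormal(μ,σ) then ln T ~ Normal(μ,σ), so the p-quantile of ln T is μ + z_p·σ.
ln(3700) = 8.216 and ln(11000) = 9.306; z_{0.25} = -0.6745, z_{0.9} = 1.282.
σ = (9.306 − 8.216)/(1.282 − (-0.6745)) = 0.557.
μ = 8.216 − (-0.6745)·0.557 = 8.592.

μ ≈ 8.592, σ ≈ 0.557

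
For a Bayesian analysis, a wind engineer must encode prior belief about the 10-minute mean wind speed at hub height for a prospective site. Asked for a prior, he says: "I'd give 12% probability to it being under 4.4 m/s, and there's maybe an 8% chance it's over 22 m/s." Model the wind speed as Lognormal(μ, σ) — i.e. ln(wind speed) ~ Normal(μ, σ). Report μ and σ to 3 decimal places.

If T ~ Lognormal(μ,σ) then ln T ~ Normal(μ,σ), so the p-quantile of ln T is μ + z_p·σ.
ln(4.4) = 1.482 and ln(22) = 3.091; z_{0.12} = -1.175, z_{0.92} = 1.405.
σ = (3.091 − 1.482)/(1.405 − (-1.175)) = 0.624.
μ = 1.482 − (-1.175)·0.624 = 2.215.

μ ≈ 2.215, σ ≈ 0.624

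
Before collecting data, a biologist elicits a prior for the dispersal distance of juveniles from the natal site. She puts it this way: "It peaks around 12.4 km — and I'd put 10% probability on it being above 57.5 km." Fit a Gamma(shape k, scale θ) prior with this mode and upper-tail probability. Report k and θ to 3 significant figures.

k ≈ 1.76, θ ≈ 16.3

Gamma(k,θ) with k>1 has mode (k−1)θ, so θ = 12.4/(k−1).
Need P(X < 57.5) = 0.9 with θ tied to k this way. Start at k = 2, θ = 12.4: P(X<57.5) ≈ 0.945.
Too high — lower k to spread out. Iterating converges to k ≈ 1.76.
Then θ = 12.4/(1.76−1) ≈ 16.3.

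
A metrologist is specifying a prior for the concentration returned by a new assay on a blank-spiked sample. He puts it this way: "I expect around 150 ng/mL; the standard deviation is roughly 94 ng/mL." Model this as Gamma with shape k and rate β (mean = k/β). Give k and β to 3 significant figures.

k ≈ 2.55, β ≈ 0.017

For Gamma(k, rate β): mean = k/β, variance = k/β², so CV = 1/√k.
CV = SD/mean = 94/150 = 0.6267, hence k = 1/CV² = 2.55.
Then β = k/mean = 2.55/150 = 0.017.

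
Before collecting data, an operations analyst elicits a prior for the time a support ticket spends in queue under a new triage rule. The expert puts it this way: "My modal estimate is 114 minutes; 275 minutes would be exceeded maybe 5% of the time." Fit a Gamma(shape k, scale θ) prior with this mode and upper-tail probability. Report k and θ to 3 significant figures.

Gamma(k,θ) with k>1 has mode (k−1)θ, so θ = 114/(k−1).
Need P(X < 275) = 0.95 with θ tied to k this way. Start at k = 2, θ = 114: P(X<275) ≈ 0.694.
Too low — raise k to concentrate. Iterating converges to k ≈ 4.52.
Then θ = 114/(4.52−1) ≈ 32.4.

k ≈ 4.52, θ ≈ 32.4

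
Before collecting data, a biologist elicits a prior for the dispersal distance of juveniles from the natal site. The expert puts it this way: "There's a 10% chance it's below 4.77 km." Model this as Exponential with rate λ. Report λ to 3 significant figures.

λ ≈ 0.0221

P(T < 4.77) = 1 − e^(−λ·4.77) = 0.1, so λ = −ln(1−0.1)/4.77 = −ln(0.9)/4.77 = 0.0221.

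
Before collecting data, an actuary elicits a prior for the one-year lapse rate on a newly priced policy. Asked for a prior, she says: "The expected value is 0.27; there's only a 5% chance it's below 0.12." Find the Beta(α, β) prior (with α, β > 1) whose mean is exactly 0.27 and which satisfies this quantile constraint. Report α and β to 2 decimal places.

α ≈ 5.01, β ≈ 13.55

With mean 0.27 fixed, write α = 0.27s, β = 0.73s where s = α+β.
Need P(θ < 0.12) = 0.05 under Beta(0.27s, 0.73s). Normal approximation: (q−m)/√(m(1−m)/s) ≈ z_{0.05} = -1.64, so s ≈ 0.27·0.73·(-1.64)²/(0.12−0.27)² = 23.7.
At s = 23.7: P(θ<0.12) ≈ 0.030. Adjusting to match 0.05 gives s ≈ 18.56.
So α = 0.27·18.56 ≈ 5.01, β = 0.73·18.56 ≈ 13.55.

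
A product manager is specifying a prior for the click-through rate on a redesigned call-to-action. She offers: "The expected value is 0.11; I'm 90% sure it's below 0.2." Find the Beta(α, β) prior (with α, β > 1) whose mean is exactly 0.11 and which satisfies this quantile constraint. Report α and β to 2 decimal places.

α ≈ 2.38, β ≈ 19.26

With mean 0.11 fixed, write α = 0.11s, β = 0.89s where s = α+β.
Need P(θ < 0.2) = 0.9 under Beta(0.11s, 0.89s). Normal approximation: (q−m)/√(m(1−m)/s) ≈ z_{0.9} = 1.28, so s ≈ 0.11·0.89·(1.28)²/(0.2−0.11)² = 19.9.
At s = 19.9: P(θ<0.2) ≈ 0.893. Adjusting to match 0.9 gives s ≈ 21.64.
So α = 0.11·21.64 ≈ 2.38, β = 0.89·21.64 ≈ 19.26.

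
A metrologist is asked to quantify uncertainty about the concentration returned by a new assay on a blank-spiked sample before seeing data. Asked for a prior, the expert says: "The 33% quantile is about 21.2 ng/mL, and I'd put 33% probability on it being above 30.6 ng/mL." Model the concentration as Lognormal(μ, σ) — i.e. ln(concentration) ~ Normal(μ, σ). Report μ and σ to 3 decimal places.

If T ~ Lognormal(μ,σ) then ln T ~ Normal(μ,σ), so the p-quantile of ln T is μ + z_p·σ.
ln(21.2) = 3.054 and ln(30.6) = 3.421; z_{0.33} = -0.4399, z_{0.67} = 0.4399.
σ = (3.421 − 3.054)/(0.4399 − (-0.4399)) = 0.417.
μ = 3.054 − (-0.4399)·0.417 = 3.238.

μ ≈ 3.238, σ ≈ 0.417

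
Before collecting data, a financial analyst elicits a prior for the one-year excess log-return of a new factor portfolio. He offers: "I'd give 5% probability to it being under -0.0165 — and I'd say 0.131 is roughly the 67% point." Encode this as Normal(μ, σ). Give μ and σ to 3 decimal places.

For Normal(μ,σ), the p-quantile is μ + z_p·σ. Here z_{0.05} = -1.645, z_{0.67} = 0.4399.
So -0.0165 = μ − 1.645σ and 0.131 = μ + 0.4399σ.
Subtracting: σ = (0.131 − -0.0165)/(0.4399 − (-1.645)) = 0.071.
Then μ = -0.0165 − (-1.645)·0.071 = 0.100.

μ = 0.100, σ = 0.071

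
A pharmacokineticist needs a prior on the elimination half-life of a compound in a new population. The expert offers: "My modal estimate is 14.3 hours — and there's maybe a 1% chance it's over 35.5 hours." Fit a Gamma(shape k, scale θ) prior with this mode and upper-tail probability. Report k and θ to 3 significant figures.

Gamma(k,θ) with k>1 has mode (k−1)θ, so θ = 14.3/(k−1).
Need P(X < 35.5) = 0.99 with θ tied to k this way. Start at k = 2, θ = 14.3: P(X<35.5) ≈ 0.709.
Too low — raise k to concentrate. Iterating converges to k ≈ 6.69.
Then θ = 14.3/(6.69−1) ≈ 2.52.

k ≈ 6.69, θ ≈ 2.52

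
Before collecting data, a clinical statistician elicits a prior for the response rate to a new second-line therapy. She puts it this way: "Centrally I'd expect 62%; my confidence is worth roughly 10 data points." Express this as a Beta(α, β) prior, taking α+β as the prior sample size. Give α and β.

α = 6.2, β = 3.8

Under the effective-sample-size interpretation, Beta(α, β) has prior mean α/(α+β) and prior sample size α+β.
So α+β = 10 and α/(α+β) = 0.62, giving α = 0.62·10 = 6.2 and β = 10 − 6.2 = 3.8.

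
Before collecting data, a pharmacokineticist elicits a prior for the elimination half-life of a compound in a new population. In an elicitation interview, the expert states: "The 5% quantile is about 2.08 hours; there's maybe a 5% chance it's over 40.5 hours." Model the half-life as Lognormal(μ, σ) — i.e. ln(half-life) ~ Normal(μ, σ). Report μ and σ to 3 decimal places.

μ ≈ 2.217, σ ≈ 0.902

If T ~ Lognormal(μ,σ) then ln T ~ Normal(μ,σ), so the p-quantile of ln T is μ + z_p·σ.
ln(2.08) = 0.7324 and ln(40.5) = 3.701; z_{0.05} = -1.645, z_{0.95} = 1.645.
σ = (3.701 − 0.7324)/(1.645 − (-1.645)) = 0.902.
μ = 0.7324 − (-1.645)·0.902 = 2.217.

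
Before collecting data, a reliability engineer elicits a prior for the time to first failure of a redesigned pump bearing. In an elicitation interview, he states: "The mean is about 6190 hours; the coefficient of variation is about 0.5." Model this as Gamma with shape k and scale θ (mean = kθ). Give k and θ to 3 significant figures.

k ≈ 4, θ ≈ 1550

For Gamma(k, scale θ): mean = kθ, variance = kθ², so CV = 1/√k.
CV = 0.5, hence k = 1/CV² = 4.
Then θ = mean/k = 6190/4 = 1550.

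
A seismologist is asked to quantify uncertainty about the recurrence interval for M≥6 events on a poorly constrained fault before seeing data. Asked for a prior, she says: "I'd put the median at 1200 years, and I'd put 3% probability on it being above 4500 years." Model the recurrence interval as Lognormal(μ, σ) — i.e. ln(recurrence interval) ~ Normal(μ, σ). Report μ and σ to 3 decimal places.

μ ≈ 7.090, σ ≈ 0.703

If T ~ Lognormal(μ,σ) then ln T ~ Normal(μ,σ), so the p-quantile of ln T is μ + z_p·σ.
ln(1200) = 7.09 and ln(4500) = 8.412; z_{0.5} = 0, z_{0.97} = 1.881.
σ = (8.412 − 7.09)/(1.881 − (0)) = 0.703.
μ = 7.09 − (0)·0.703 = 7.090.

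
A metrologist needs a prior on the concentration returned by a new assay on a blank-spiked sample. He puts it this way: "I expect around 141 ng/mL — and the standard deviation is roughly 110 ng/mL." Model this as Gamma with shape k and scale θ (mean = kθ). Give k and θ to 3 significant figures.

For Gamma(k, scale θ): mean = kθ, variance = kθ², so CV = 1/√k.
CV = SD/mean = 110/141 = 0.7801, hence k = 1/CV² = 1.64.
Then θ = mean/k = 141/1.64 = 85.8.

k ≈ 1.64, θ ≈ 85.8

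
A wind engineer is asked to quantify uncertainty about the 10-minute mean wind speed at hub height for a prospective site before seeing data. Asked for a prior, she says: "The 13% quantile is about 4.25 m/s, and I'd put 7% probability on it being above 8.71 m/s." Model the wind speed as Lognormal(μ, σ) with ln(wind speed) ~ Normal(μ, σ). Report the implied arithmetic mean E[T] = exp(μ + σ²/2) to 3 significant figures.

E[T] ≈ 6.02 m/s

If T ~ Lognormal(μ,σ) then ln T ~ Normal(μ,σ), so the p-quantile of ln T is μ + z_p·σ.
ln(4.25) = 1.447 and ln(8.71) = 2.164; z_{0.13} = -1.126, z_{0.93} = 1.476.
σ = (2.164 − 1.447)/(1.476 − (-1.126)) = 0.276.
μ = 1.447 − (-1.126)·0.276 = 1.758.
E[T] = exp(μ + σ²/2) = exp(1.758 + 0.0380) = 6.02 m/s.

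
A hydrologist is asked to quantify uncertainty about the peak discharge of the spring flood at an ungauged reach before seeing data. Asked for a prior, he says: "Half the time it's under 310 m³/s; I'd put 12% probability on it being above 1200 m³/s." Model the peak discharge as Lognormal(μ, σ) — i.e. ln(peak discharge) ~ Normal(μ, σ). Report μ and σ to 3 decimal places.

μ ≈ 5.737, σ ≈ 1.152

If T ~ Lognormal(μ,σ) then ln T ~ Normal(μ,σ), so the p-quantile of ln T is μ + z_p·σ.
ln(310) = 5.737 and ln(1200) = 7.09; z_{0.5} = 0, z_{0.88} = 1.175.
σ = (7.09 − 5.737)/(1.175 − (0)) = 1.152.
μ = 5.737 − (0)·1.152 = 5.737.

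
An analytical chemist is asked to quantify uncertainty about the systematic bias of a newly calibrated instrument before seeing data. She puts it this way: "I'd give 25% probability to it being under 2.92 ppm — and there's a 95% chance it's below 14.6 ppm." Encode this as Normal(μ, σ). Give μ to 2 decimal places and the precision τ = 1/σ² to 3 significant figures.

μ = 6.32, τ = 0.0394

The p-quantile of Normal(μ,σ) is μ + z_p·σ, with z_{0.25} = -0.6745 and z_{0.95} = 1.645.
Eliminate σ: μ = (z₂·x₁ − z₁·x₂)/(z₂ − z₁) = (1.645·2.92 − (-0.6745)·14.6)/2.319 = 6.32.
Then σ = (x₂ − x₁)/(z₂ − z₁) = (14.6 − 2.92)/2.319 = 5.04.
Precision τ = 1/σ² = 1/5.036² = 0.0394.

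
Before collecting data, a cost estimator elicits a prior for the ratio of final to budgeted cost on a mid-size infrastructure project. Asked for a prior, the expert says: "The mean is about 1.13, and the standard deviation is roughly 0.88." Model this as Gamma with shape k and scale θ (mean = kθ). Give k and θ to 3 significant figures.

k ≈ 1.65, θ ≈ 0.685

For Gamma(k, scale θ): mean = kθ, variance = kθ², so CV = 1/√k.
CV = SD/mean = 0.88/1.13 = 0.7788, hence k = 1/CV² = 1.65.
Then θ = mean/k = 1.13/1.65 = 0.685.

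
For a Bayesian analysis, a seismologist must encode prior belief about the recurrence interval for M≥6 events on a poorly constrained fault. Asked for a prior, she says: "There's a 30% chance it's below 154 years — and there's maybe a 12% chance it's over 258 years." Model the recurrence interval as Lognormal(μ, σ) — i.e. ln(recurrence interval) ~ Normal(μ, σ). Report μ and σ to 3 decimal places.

μ ≈ 5.196, σ ≈ 0.304

If T ~ Lognormal(μ,σ) then ln T ~ Normal(μ,σ), so the p-quantile of ln T is μ + z_p·σ.
ln(154) = 5.037 and ln(258) = 5.553; z_{0.3} = -0.5244, z_{0.88} = 1.175.
σ = (5.553 − 5.037)/(1.175 − (-0.5244)) = 0.304.
μ = 5.037 − (-0.5244)·0.304 = 5.196.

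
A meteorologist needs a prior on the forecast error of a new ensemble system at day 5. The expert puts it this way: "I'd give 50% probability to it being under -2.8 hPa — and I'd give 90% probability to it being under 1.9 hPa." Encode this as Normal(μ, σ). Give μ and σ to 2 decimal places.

μ = -2.80, σ = 3.67

The p-quantile of Normal(μ,σ) is μ + z_p·σ, with z_{0.5} = 0 and z_{0.9} = 1.282.
Eliminate σ: μ = (z₂·x₁ − z₁·x₂)/(z₂ − z₁) = (1.282·-2.8 − (0)·1.9)/1.282 = -2.80.
Then σ = (x₂ − x₁)/(z₂ − z₁) = (1.9 − -2.8)/1.282 = 3.67.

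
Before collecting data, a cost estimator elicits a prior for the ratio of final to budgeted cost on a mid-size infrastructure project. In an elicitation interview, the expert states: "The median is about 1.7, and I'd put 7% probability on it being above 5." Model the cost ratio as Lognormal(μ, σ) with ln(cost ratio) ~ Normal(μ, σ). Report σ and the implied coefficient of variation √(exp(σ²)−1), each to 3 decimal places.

σ ≈ 0.731, CV ≈ 0.840

If T ~ Lognormal(μ,σ) then ln T ~ Normal(μ,σ), so the p-quantile of ln T is μ + z_p·σ.
ln(1.7) = 0.5306 and ln(5) = 1.609; z_{0.5} = 0, z_{0.93} = 1.476.
σ = (1.609 − 0.5306)/(1.476 − (0)) = 0.731.
μ = 0.5306 − (0)·0.731 = 0.531.
CV = √(exp(σ²)−1) = √(exp(0.5344)−1) = 0.840.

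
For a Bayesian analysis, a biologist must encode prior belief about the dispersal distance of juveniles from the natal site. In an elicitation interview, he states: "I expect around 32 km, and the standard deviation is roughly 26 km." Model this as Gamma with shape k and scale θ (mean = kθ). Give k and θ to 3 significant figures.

k ≈ 1.51, θ ≈ 21.1

For Gamma(k, scale θ): mean = kθ, variance = kθ², so CV = 1/√k.
CV = SD/mean = 26/32 = 0.8125, hence k = 1/CV² = 1.51.
Then θ = mean/k = 32/1.51 = 21.1.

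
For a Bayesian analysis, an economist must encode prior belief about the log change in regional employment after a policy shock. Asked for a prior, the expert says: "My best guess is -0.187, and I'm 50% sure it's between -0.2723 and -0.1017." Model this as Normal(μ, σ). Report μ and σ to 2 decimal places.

A symmetric 50% interval runs μ ± z·σ with z = 0.6745.
Half-width = 0.0853, so σ = 0.0853/0.6745 = 0.13.
μ is the stated best guess, -0.19.

μ = -0.19, σ = 0.13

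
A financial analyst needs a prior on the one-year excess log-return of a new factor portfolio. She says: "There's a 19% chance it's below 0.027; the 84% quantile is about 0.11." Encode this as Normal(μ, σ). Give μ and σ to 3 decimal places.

For Normal(μ,σ), the p-quantile is μ + z_p·σ. Here z_{0.19} = -0.8779, z_{0.84} = 0.9945.
So 0.027 = μ − 0.8779σ and 0.11 = μ + 0.9945σ.
Subtracting: σ = (0.11 − 0.027)/(0.9945 − (-0.8779)) = 0.044.
Then μ = 0.027 − (-0.8779)·0.044 = 0.066.

μ = 0.066, σ = 0.044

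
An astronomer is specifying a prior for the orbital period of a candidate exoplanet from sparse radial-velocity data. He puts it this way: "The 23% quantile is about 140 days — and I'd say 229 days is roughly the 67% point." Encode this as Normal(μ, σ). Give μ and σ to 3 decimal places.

The p-quantile of Normal(μ,σ) is μ + z_p·σ, with z_{0.23} = -0.7388 and z_{0.67} = 0.4399.
Eliminate σ: μ = (z₂·x₁ − z₁·x₂)/(z₂ − z₁) = (0.4399·140 − (-0.7388)·229)/1.179 = 195.785.
Then σ = (x₂ − x₁)/(z₂ − z₁) = (229 − 140)/1.179 = 75.503.

μ = 195.785, σ = 75.503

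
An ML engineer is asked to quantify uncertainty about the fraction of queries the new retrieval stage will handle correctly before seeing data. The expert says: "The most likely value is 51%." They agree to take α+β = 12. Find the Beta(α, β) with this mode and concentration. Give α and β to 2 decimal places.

For α,β > 1 the Beta mode is (α−1)/(α+β−2). With α+β = 12, the mode is (α−1)/10.
Set (α−1)/10 = 0.51 → α = 1 + 0.51·10 = 6.10.
β = 12 − α = 5.90.

α = 6.10, β = 5.90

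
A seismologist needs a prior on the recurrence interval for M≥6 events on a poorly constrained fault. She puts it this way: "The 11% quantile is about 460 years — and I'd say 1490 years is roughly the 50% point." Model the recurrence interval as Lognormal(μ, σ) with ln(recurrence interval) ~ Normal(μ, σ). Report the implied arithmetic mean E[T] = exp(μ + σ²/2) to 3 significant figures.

If T ~ Lognormal(μ,σ) then ln T ~ Normal(μ,σ), so the p-quantile of ln T is μ + z_p·σ.
ln(460) = 6.131 and ln(1490) = 7.307; z_{0.11} = -1.227, z_{0.5} = 0.
σ = (7.307 − 6.131)/(0 − (-1.227)) = 0.958.
μ = 6.131 − (-1.227)·0.958 = 7.307.
E[T] = exp(μ + σ²/2) = exp(7.307 + 0.4591) = 2360 years.

E[T] ≈ 2360 years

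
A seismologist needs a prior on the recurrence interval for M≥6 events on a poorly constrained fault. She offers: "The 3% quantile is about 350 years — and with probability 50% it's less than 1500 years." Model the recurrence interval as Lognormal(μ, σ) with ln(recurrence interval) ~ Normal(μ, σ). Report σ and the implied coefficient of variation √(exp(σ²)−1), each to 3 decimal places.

If T ~ Lognormal(μ,σ) then ln T ~ Normal(μ,σ), so the p-quantile of ln T is μ + z_p·σ.
ln(350) = 5.858 and ln(1500) = 7.313; z_{0.03} = -1.881, z_{0.5} = 0.
σ = (7.313 − 5.858)/(0 − (-1.881)) = 0.774.
μ = 5.858 − (-1.881)·0.774 = 7.313.
CV = √(exp(σ²)−1) = √(exp(0.5987)−1) = 0.905.

σ ≈ 0.774, CV ≈ 0.905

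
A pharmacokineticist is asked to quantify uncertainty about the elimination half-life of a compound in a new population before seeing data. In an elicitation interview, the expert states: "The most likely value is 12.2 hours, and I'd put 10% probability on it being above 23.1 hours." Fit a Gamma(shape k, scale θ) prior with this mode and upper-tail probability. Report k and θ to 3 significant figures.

Gamma(k,θ) with k>1 has mode (k−1)θ, so θ = 12.2/(k−1).
Need P(X < 23.1) = 0.9 with θ tied to k this way. Start at k = 2, θ = 12.2: P(X<23.1) ≈ 0.564.
Too low — raise k to concentrate. Iterating converges to k ≈ 5.69.
Then θ = 12.2/(5.69−1) ≈ 2.6.

k ≈ 5.69, θ ≈ 2.6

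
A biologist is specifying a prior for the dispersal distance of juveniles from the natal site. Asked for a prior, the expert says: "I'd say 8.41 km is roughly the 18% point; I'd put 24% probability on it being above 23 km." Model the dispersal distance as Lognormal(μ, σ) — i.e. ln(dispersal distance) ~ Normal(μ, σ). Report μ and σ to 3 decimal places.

μ ≈ 2.697, σ ≈ 0.620

If T ~ Lognormal(μ,σ) then ln T ~ Normal(μ,σ), so the p-quantile of ln T is μ + z_p·σ.
ln(8.41) = 2.129 and ln(23) = 3.135; z_{0.18} = -0.9154, z_{0.76} = 0.7063.
σ = (3.135 − 2.129)/(0.7063 − (-0.9154)) = 0.620.
μ = 2.129 − (-0.9154)·0.620 = 2.697.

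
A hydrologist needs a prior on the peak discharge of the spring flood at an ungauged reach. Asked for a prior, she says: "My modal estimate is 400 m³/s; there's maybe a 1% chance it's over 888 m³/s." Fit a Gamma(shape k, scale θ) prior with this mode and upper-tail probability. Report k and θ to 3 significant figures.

k ≈ 8.57, θ ≈ 52.9

Gamma(k,θ) with k>1 has mode (k−1)θ, so θ = 400/(k−1).
Need P(X < 888) = 0.99 with θ tied to k this way. Start at k = 2, θ = 400: P(X<888) ≈ 0.650.
Too low — raise k to concentrate. Iterating converges to k ≈ 8.57.
Then θ = 400/(8.57−1) ≈ 52.9.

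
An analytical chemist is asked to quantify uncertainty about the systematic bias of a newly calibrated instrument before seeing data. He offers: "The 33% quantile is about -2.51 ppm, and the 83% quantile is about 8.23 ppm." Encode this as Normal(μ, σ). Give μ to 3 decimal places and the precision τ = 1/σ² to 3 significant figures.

The p-quantile of Normal(μ,σ) is μ + z_p·σ, with z_{0.33} = -0.4399 and z_{0.83} = 0.9542.
Eliminate σ: μ = (z₂·x₁ − z₁·x₂)/(z₂ − z₁) = (0.9542·-2.51 − (-0.4399)·8.23)/1.394 = 0.879.
Then σ = (x₂ − x₁)/(z₂ − z₁) = (8.23 − -2.51)/1.394 = 7.704.
Precision τ = 1/σ² = 1/7.704² = 0.0168.

μ = 0.879, τ = 0.0168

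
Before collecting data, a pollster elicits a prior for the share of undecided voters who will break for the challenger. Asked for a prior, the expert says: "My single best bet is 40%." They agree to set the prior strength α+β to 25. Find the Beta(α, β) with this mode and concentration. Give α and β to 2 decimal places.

α = 10.20, β = 14.80

For α,β > 1 the Beta mode is (α−1)/(α+β−2). With α+β = 25, the mode is (α−1)/23.
Set (α−1)/23 = 0.4 → α = 1 + 0.4·23 = 10.20.
β = 25 − α = 14.80.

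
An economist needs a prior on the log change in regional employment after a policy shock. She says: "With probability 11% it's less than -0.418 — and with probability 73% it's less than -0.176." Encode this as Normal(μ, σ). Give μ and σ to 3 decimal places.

μ = -0.257, σ = 0.132

For Normal(μ,σ), the p-quantile is μ + z_p·σ. Here z_{0.11} = -1.227, z_{0.73} = 0.6128.
So -0.418 = μ − 1.227σ and -0.176 = μ + 0.6128σ.
Subtracting: σ = (-0.176 − -0.418)/(0.6128 − (-1.227)) = 0.132.
Then μ = -0.418 − (-1.227)·0.132 = -0.257.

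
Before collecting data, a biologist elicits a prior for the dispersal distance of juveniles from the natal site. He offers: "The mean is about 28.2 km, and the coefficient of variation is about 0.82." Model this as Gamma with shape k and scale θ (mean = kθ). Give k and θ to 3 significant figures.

k ≈ 1.49, θ ≈ 19

For Gamma(k, scale θ): mean = kθ, variance = kθ², so CV = 1/√k.
CV = 0.82, hence k = 1/CV² = 1.49.
Then θ = mean/k = 28.2/1.49 = 19.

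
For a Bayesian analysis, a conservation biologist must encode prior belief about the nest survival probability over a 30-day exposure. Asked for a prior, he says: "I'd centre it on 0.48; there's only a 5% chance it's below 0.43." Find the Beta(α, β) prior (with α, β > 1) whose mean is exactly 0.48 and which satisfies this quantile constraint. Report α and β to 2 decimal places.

With mean 0.48 fixed, write α = 0.48s, β = 0.52s where s = α+β.
Need P(θ < 0.43) = 0.05 under Beta(0.48s, 0.52s). Normal approximation: (q−m)/√(m(1−m)/s) ≈ z_{0.05} = -1.64, so s ≈ 0.48·0.52·(-1.64)²/(0.43−0.48)² = 270.1.
At s = 270.1: P(θ<0.43) ≈ 0.049. Adjusting to match 0.05 gives s ≈ 268.35.
So α = 0.48·268.35 ≈ 128.81, β = 0.52·268.35 ≈ 139.54.

α ≈ 128.81, β ≈ 139.54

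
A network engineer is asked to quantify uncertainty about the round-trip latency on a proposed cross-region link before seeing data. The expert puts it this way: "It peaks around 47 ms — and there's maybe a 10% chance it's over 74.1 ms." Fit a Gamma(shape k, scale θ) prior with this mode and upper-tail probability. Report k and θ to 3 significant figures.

k ≈ 10, θ ≈ 5.2

Gamma(k,θ) with k>1 has mode (k−1)θ, so θ = 47/(k−1).
Need P(X < 74.1) = 0.9 with θ tied to k this way. Start at k = 2, θ = 47: P(X<74.1) ≈ 0.467.
Too low — raise k to concentrate. Iterating converges to k ≈ 10.
Then θ = 47/(10−1) ≈ 5.2.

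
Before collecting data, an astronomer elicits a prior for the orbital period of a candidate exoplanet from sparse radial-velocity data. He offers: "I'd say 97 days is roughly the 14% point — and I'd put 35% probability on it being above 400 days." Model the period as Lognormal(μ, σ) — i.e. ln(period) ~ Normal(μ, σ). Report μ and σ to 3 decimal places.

μ ≈ 5.619, σ ≈ 0.967

If T ~ Lognormal(μ,σ) then ln T ~ Normal(μ,σ), so the p-quantile of ln T is μ + z_p·σ.
ln(97) = 4.575 and ln(400) = 5.991; z_{0.14} = -1.08, z_{0.65} = 0.3853.
σ = (5.991 − 4.575)/(0.3853 − (-1.08)) = 0.967.
μ = 4.575 − (-1.08)·0.967 = 5.619.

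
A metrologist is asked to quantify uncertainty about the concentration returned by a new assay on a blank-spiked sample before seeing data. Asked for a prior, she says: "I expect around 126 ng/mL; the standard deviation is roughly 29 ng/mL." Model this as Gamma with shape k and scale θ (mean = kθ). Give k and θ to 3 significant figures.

For Gamma(k, scale θ): mean = kθ, variance = kθ², so CV = 1/√k.
CV = SD/mean = 29/126 = 0.2302, hence k = 1/CV² = 18.9.
Then θ = mean/k = 126/18.9 = 6.67.

k ≈ 18.9, θ ≈ 6.67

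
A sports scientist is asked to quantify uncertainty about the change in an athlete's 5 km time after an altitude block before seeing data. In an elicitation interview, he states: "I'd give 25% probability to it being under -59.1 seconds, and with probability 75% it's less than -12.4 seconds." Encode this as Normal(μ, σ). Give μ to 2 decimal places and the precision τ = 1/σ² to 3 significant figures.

The p-quantile of Normal(μ,σ) is μ + z_p·σ, with z_{0.25} = -0.6745 and z_{0.75} = 0.6745.
Eliminate σ: μ = (z₂·x₁ − z₁·x₂)/(z₂ − z₁) = (0.6745·-59.1 − (-0.6745)·-12.4)/1.349 = -35.75.
Then σ = (x₂ − x₁)/(z₂ − z₁) = (-12.4 − -59.1)/1.349 = 34.62.
Precision τ = 1/σ² = 1/34.62² = 0.000834.

μ = -35.75, τ = 0.000834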